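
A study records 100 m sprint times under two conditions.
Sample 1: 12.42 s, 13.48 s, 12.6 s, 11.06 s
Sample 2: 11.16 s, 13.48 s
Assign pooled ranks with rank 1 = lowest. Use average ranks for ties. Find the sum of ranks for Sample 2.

7.5

Sorted (ascending): 11.06, 11.16, 12.42, 12.6, 13.48, 13.48
The 2 values of 13.48 occupy positions 5–6 → average rank (5+6)/2 = 5.5.
Sample 2 values → pooled ranks: 11.16→2, 13.48→5.5
Rank sum = 2 + 5.5 = 7.5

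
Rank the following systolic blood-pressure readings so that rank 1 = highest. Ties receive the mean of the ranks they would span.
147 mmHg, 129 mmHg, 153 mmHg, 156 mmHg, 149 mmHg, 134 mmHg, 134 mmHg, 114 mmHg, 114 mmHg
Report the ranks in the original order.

4, 7, 2, 1, 3, 5.5, 5.5, 8.5, 8.5

Sorted (descending): 156, 153, 149, 147, 134, 134, 129, 114, 114
The 2 values of 134 occupy positions 5–6 → average rank (5+6)/2 = 5.5.
The 2 values of 114 occupy positions 8–9 → average rank (8+9)/2 = 8.5.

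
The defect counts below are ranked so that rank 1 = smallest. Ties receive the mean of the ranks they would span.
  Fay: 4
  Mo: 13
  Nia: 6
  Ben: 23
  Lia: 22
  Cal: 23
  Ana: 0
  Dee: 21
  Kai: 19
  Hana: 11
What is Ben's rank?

Sorted (ascending): 0, 4, 6, 11, 13, 19, 21, 22, 23, 23
The 2 values of 23 occupy positions 9–10 → average rank (9+10)/2 = 9.5.
Ben has value 23 → rank 9.5.

9.5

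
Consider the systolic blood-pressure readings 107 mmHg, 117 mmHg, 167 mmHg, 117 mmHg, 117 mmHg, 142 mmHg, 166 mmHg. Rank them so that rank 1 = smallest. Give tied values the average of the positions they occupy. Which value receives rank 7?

167

Sorted (ascending): 107, 117, 117, 117, 142, 166, 167
The 3 values of 117 occupy positions 2–4 → average rank 3.
Rank 7 → value 167.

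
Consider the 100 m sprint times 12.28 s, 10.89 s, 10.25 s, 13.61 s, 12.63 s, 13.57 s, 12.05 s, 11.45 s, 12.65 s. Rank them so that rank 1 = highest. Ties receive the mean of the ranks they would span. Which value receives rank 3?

Sorted (descending): 13.61, 13.57, 12.65, 12.63, 12.28, 12.05, 11.45, 10.89, 10.25
No ties — each value takes its position as its rank.
Rank 3 → value 12.65.

12.65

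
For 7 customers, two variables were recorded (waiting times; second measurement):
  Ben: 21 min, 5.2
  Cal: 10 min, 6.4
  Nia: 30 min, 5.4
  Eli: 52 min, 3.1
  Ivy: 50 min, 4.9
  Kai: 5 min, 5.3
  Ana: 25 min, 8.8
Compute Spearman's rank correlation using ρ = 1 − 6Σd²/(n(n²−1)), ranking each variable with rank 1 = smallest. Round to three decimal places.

Ranks of variable 1: 3, 2, 5, 7, 6, 1, 4
Ranks of variable 2: 3, 6, 5, 1, 2, 4, 7
d = r₁ − r₂: 0, -4, 0, 6, 4, -3, -3
d²: 0, 16, 0, 36, 16, 9, 9; Σd² = 86
ρ = 1 − 6·86/(7·48) = 1 − 516/336 = -0.536

-0.536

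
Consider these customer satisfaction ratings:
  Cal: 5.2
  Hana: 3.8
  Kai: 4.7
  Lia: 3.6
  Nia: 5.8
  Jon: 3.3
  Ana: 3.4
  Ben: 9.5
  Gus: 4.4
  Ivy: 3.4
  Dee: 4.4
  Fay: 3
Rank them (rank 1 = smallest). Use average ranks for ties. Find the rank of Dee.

7.5

Sorted (ascending): 3, 3.3, 3.4, 3.4, 3.6, 3.8, 4.4, 4.4, 4.7, 5.2, 5.8, 9.5
The 2 values of 3.4 occupy positions 3–4 → average rank (3+4)/2 = 3.5.
The 2 values of 4.4 occupy positions 7–8 → average rank (7+8)/2 = 7.5.
Dee has value 4.4 → rank 7.5.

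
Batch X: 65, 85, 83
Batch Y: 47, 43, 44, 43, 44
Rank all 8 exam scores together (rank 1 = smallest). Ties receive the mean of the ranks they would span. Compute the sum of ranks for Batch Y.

Sorted (ascending): 43, 43, 44, 44, 47, 65, 83, 85
The 2 values of 43 occupy positions 1–2 → average rank (1+2)/2 = 1.5.
The 2 values of 44 occupy positions 3–4 → average rank (3+4)/2 = 3.5.
Batch Y values → pooled ranks: 47→5, 43→1.5, 44→3.5, 43→1.5, 44→3.5
Rank sum = 5 + 1.5 + 3.5 + 1.5 + 3.5 = 15

15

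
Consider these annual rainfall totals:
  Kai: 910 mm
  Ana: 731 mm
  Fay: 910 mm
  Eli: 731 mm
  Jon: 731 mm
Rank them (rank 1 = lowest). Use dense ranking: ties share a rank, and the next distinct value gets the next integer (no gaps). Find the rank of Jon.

1

Sorted (ascending): 731, 731, 731, 910, 910
The 3 values of 731 share dense rank 1.
The 2 values of 910 share dense rank 2.
Jon has value 731 mm → rank 1.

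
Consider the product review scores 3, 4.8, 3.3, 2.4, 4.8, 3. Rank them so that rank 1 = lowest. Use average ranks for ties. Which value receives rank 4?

3.3

Sorted (ascending): 2.4, 3, 3, 3.3, 4.8, 4.8
The 2 values of 3 occupy positions 2–3 → average rank (2+3)/2 = 2.5.
The 2 values of 4.8 occupy positions 5–6 → average rank (5+6)/2 = 5.5.
Rank 4 → value 3.3.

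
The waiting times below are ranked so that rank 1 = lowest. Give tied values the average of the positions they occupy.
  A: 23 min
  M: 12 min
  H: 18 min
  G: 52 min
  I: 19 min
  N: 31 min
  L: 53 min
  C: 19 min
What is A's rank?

Sorted (ascending): 12, 18, 19, 19, 23, 31, 52, 53
The 2 values of 19 occupy positions 3–4 → average rank (3+4)/2 = 3.5.
A has value 23 min → rank 5.

5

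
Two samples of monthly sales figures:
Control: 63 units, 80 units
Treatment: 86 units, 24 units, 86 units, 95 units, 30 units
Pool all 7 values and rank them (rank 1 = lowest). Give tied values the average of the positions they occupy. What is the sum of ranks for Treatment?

21

Sorted (ascending): 24, 30, 63, 80, 86, 86, 95
The 2 values of 86 occupy positions 5–6 → average rank (5+6)/2 = 5.5.
Treatment values → pooled ranks: 86→5.5, 24→1, 86→5.5, 95→7, 30→2
Rank sum = 5.5 + 1 + 5.5 + 7 + 2 = 21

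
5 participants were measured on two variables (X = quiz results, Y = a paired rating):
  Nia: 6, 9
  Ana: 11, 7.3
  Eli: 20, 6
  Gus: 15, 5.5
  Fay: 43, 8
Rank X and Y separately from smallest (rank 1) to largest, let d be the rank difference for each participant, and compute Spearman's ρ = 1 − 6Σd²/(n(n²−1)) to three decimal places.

Ranks of variable 1: 1, 2, 4, 3, 5
Ranks of variable 2: 5, 3, 2, 1, 4
d = r₁ − r₂: -4, -1, 2, 2, 1
d²: 16, 1, 4, 4, 1; Σd² = 26
ρ = 1 − 6·26/(5·24) = 1 − 156/120 = -0.300

-0.300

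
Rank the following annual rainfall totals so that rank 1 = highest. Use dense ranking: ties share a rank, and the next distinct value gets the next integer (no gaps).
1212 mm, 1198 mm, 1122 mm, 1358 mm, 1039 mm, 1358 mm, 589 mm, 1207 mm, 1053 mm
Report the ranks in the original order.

2, 4, 5, 1, 7, 1, 8, 3, 6

Sorted (descending): 1358, 1358, 1212, 1207, 1198, 1122, 1053, 1039, 589
The 2 values of 1358 share dense rank 1.
Remaining distinct values take the next consecutive integers.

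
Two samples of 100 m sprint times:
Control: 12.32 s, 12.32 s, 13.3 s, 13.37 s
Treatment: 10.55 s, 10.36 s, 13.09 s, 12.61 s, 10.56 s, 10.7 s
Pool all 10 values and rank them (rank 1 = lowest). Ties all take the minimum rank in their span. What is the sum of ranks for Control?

Sorted (ascending): 10.36, 10.55, 10.56, 10.7, 12.32, 12.32, 12.61, 13.09, 13.3, 13.37
The 2 values of 12.32 occupy positions 5–6 → each gets rank 5.
Control values → pooled ranks: 12.32→5, 12.32→5, 13.3→9, 13.37→10
Rank sum = 5 + 5 + 9 + 10 = 29

29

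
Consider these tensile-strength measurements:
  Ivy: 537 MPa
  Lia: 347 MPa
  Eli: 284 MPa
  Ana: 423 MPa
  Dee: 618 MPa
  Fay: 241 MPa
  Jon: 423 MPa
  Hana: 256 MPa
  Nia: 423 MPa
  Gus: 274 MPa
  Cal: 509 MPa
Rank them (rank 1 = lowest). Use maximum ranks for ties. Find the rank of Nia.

Sorted (ascending): 241, 256, 274, 284, 347, 423, 423, 423, 509, 537, 618
The 3 values of 423 occupy positions 6–8 → each gets rank 8.
Nia has value 423 MPa → rank 8.

8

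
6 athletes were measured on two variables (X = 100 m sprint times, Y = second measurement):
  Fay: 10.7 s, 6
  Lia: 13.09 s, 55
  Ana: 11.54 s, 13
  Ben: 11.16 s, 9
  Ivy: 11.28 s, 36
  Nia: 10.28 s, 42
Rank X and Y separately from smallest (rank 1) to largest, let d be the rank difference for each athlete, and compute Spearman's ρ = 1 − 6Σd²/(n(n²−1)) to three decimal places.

0.371

Ranks of variable 1: 2, 6, 5, 3, 4, 1
Ranks of variable 2: 1, 6, 3, 2, 4, 5
d = r₁ − r₂: 1, 0, 2, 1, 0, -4
d²: 1, 0, 4, 1, 0, 16; Σd² = 22
ρ = 1 − 6·22/(6·35) = 1 − 132/210 = 0.371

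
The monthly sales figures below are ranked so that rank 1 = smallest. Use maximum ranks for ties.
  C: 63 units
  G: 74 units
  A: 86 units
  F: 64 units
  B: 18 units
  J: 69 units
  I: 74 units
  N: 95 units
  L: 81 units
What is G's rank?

Sorted (ascending): 18, 63, 64, 69, 74, 74, 81, 86, 95
The 2 values of 74 occupy positions 5–6 → each gets rank 6.
G has value 74 units → rank 6.

6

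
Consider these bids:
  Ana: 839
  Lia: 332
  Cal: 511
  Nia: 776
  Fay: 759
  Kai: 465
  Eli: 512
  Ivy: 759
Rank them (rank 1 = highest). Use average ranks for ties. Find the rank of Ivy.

Sorted (descending): 839, 776, 759, 759, 512, 511, 465, 332
The 2 values of 759 occupy positions 3–4 → average rank (3+4)/2 = 3.5.
Ivy has value 759 → rank 3.5.

3.5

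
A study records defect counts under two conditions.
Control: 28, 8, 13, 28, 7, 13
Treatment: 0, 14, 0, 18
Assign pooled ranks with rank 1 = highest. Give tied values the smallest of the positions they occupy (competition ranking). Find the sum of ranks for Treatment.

Sorted (descending): 28, 28, 18, 14, 13, 13, 8, 7, 0, 0
The 2 values of 28 occupy positions 1–2 → each gets rank 1.
The 2 values of 13 occupy positions 5–6 → each gets rank 5.
The 2 values of 0 occupy positions 9–10 → each gets rank 9.
Treatment values → pooled ranks: 0→9, 14→4, 0→9, 18→3
Rank sum = 9 + 4 + 9 + 3 = 25

25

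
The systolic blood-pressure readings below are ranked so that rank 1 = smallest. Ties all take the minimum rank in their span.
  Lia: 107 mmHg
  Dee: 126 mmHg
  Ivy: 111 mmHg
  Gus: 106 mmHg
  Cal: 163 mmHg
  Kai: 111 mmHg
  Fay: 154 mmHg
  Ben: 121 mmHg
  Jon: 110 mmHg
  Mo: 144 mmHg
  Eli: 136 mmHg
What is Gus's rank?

Sorted (ascending): 106, 107, 110, 111, 111, 121, 126, 136, 144, 154, 163
The 2 values of 111 occupy positions 4–5 → each gets rank 4.
Gus has value 106 mmHg → rank 1.

1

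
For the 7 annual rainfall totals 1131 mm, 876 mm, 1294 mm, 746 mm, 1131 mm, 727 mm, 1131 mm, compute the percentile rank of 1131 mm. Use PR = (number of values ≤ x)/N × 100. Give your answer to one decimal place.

85.7

N = 7.
Strictly below 1131: 3. Equal to 1131: 3.
PR = 6/7 × 100 = 85.7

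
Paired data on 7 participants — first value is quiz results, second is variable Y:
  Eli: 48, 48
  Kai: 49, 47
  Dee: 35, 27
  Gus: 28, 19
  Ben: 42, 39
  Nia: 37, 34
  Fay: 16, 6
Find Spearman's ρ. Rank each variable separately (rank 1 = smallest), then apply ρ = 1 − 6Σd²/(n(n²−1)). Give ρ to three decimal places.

Ranks of variable 1: 6, 7, 3, 2, 5, 4, 1
Ranks of variable 2: 7, 6, 3, 2, 5, 4, 1
d = r₁ − r₂: -1, 1, 0, 0, 0, 0, 0
d²: 1, 1, 0, 0, 0, 0, 0; Σd² = 2
ρ = 1 − 6·2/(7·48) = 1 − 12/336 = 0.964

0.964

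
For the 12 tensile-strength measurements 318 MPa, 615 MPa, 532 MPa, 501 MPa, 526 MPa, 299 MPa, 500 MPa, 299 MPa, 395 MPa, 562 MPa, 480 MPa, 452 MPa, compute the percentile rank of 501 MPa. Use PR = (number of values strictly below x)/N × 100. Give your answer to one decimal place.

N = 12.
Strictly below 501: 7. Equal to 501: 1.
PR = 7/12 × 100 = 58.3

58.3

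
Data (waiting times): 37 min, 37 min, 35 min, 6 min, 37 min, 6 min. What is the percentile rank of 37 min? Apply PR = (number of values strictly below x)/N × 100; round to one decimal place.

50.0

N = 6.
Strictly below 37: 3. Equal to 37: 3.
PR = 3/6 × 100 = 50.0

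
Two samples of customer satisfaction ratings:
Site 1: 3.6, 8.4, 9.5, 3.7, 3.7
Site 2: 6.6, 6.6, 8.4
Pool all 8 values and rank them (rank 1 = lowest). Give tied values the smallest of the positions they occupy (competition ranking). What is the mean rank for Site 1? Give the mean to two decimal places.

Sorted (ascending): 3.6, 3.7, 3.7, 6.6, 6.6, 8.4, 8.4, 9.5
The 2 values of 3.7 occupy positions 2–3 → each gets rank 2.
The 2 values of 6.6 occupy positions 4–5 → each gets rank 4.
The 2 values of 8.4 occupy positions 6–7 → each gets rank 6.
Site 1 values → pooled ranks: 3.6→1, 8.4→6, 9.5→8, 3.7→2, 3.7→2
Mean rank = (1 + 6 + 8 + 2 + 2) / 5 = 3.80

3.80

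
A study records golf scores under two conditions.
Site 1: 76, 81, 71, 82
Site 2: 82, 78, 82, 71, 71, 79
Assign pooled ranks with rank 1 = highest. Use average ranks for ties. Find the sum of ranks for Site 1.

Sorted (descending): 82, 82, 82, 81, 79, 78, 76, 71, 71, 71
The 3 values of 82 occupy positions 1–3 → average rank 2.
The 3 values of 71 occupy positions 8–10 → average rank 9.
Site 1 values → pooled ranks: 76→7, 81→4, 71→9, 82→2
Rank sum = 7 + 4 + 9 + 2 = 22

22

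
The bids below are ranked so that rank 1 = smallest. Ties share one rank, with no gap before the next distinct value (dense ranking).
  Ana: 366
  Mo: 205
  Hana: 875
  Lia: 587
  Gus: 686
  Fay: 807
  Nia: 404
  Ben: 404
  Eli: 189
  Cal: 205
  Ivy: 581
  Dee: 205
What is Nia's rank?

Sorted (ascending): 189, 205, 205, 205, 366, 404, 404, 581, 587, 686, 807, 875
The 3 values of 205 share dense rank 2.
The 2 values of 404 share dense rank 4.
Remaining distinct values take the next consecutive integers.
Nia has value 404 → rank 4.

4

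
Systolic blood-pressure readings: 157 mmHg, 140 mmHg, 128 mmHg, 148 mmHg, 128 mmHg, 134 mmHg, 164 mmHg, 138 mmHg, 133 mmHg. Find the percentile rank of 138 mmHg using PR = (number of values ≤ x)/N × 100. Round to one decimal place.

N = 9.
Strictly below 138: 4. Equal to 138: 1.
PR = 5/9 × 100 = 55.6

55.6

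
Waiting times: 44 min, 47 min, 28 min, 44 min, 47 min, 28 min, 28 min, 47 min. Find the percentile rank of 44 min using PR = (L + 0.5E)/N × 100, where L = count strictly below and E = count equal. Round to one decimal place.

50.0

N = 8.
Strictly below 44: 3. Equal to 44: 2.
PR = (3 + 0.5·2)/8 × 100 = 50.0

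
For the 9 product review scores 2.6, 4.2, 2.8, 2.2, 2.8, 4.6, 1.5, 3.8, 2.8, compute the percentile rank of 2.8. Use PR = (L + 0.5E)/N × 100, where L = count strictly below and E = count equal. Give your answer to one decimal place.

N = 9.
Strictly below 2.8: 3. Equal to 2.8: 3.
PR = (3 + 0.5·3)/9 × 100 = 50.0

50.0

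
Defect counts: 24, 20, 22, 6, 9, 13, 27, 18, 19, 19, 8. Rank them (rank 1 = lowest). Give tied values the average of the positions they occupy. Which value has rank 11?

Sorted (ascending): 6, 8, 9, 13, 18, 19, 19, 20, 22, 24, 27
The 2 values of 19 occupy positions 6–7 → average rank (6+7)/2 = 6.5.
Rank 11 → value 27.

27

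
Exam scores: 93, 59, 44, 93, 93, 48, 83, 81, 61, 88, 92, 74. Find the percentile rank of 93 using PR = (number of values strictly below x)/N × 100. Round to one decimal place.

75.0

N = 12.
Strictly below 93: 9. Equal to 93: 3.
PR = 9/12 × 100 = 75.0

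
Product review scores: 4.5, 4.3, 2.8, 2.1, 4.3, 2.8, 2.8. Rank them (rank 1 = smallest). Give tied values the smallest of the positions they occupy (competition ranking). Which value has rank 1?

2.1

Sorted (ascending): 2.1, 2.8, 2.8, 2.8, 4.3, 4.3, 4.5
The 3 values of 2.8 occupy positions 2–4 → each gets rank 2.
The 2 values of 4.3 occupy positions 5–6 → each gets rank 5.
Rank 1 → value 2.1.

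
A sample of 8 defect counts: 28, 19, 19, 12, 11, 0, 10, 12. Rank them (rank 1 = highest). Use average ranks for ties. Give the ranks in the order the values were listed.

Sorted (descending): 28, 19, 19, 12, 12, 11, 10, 0
The 2 values of 19 occupy positions 2–3 → average rank (2+3)/2 = 2.5.
The 2 values of 12 occupy positions 4–5 → average rank (4+5)/2 = 4.5.

1, 2.5, 2.5, 4.5, 6, 8, 7, 4.5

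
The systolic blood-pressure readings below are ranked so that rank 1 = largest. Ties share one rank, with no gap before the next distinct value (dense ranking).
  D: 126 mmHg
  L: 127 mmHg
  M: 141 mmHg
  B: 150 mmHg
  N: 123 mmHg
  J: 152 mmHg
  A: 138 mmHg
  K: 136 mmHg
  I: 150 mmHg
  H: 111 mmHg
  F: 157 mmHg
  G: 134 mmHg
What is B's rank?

3

Sorted (descending): 157, 152, 150, 150, 141, 138, 136, 134, 127, 126, 123, 111
The 2 values of 150 share dense rank 3.
Remaining distinct values take the next consecutive integers.
B has value 150 mmHg → rank 3.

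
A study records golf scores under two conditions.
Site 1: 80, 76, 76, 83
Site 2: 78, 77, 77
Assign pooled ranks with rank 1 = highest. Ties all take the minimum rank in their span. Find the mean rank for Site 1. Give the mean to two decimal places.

3.75

Sorted (descending): 83, 80, 78, 77, 77, 76, 76
The 2 values of 77 occupy positions 4–5 → each gets rank 4.
The 2 values of 76 occupy positions 6–7 → each gets rank 6.
Site 1 values → pooled ranks: 80→2, 76→6, 76→6, 83→1
Mean rank = (2 + 6 + 6 + 1) / 4 = 3.75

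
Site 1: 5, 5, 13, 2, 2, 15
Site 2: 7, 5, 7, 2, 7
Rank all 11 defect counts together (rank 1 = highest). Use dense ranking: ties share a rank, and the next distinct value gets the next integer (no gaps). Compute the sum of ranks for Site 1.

21

Sorted (descending): 15, 13, 7, 7, 7, 5, 5, 5, 2, 2, 2
The 3 values of 7 share dense rank 3.
The 3 values of 5 share dense rank 4.
The 3 values of 2 share dense rank 5.
Remaining distinct values take the next consecutive integers.
Site 1 values → pooled ranks: 5→4, 5→4, 13→2, 2→5, 2→5, 15→1
Rank sum = 4 + 4 + 2 + 5 + 5 + 1 = 21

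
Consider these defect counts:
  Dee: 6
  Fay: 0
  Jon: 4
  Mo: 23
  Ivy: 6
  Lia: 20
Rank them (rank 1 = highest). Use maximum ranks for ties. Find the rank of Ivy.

Sorted (descending): 23, 20, 6, 6, 4, 0
The 2 values of 6 occupy positions 3–4 → each gets rank 4.
Ivy has value 6 → rank 4.

4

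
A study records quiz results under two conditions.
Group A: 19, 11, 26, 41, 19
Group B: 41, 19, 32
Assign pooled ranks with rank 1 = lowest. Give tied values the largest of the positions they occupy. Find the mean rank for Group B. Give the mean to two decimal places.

6.00

Sorted (ascending): 11, 19, 19, 19, 26, 32, 41, 41
The 3 values of 19 occupy positions 2–4 → each gets rank 4.
The 2 values of 41 occupy positions 7–8 → each gets rank 8.
Group B values → pooled ranks: 41→8, 19→4, 32→6
Mean rank = (8 + 4 + 6) / 3 = 6.00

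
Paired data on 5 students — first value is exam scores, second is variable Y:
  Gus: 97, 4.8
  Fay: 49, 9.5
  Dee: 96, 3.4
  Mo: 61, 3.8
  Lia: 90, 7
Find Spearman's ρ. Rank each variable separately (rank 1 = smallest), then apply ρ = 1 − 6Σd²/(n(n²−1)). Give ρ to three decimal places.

-0.500

Ranks of variable 1: 5, 1, 4, 2, 3
Ranks of variable 2: 3, 5, 1, 2, 4
d = r₁ − r₂: 2, -4, 3, 0, -1
d²: 4, 16, 9, 0, 1; Σd² = 30
ρ = 1 − 6·30/(5·24) = 1 − 180/120 = -0.500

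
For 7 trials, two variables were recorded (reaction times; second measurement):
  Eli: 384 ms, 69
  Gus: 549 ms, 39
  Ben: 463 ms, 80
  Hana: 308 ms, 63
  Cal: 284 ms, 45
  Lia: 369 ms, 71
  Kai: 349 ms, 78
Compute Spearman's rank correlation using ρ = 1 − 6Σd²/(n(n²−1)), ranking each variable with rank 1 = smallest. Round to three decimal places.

0.107

Ranks of variable 1: 5, 7, 6, 2, 1, 4, 3
Ranks of variable 2: 4, 1, 7, 3, 2, 5, 6
d = r₁ − r₂: 1, 6, -1, -1, -1, -1, -3
d²: 1, 36, 1, 1, 1, 1, 9; Σd² = 50
ρ = 1 − 6·50/(7·48) = 1 − 300/336 = 0.107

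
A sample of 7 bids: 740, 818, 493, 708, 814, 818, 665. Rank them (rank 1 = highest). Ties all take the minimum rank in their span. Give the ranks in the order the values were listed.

Sorted (descending): 818, 818, 814, 740, 708, 665, 493
The 2 values of 818 occupy positions 1–2 → each gets rank 1.

4, 1, 7, 5, 3, 1, 6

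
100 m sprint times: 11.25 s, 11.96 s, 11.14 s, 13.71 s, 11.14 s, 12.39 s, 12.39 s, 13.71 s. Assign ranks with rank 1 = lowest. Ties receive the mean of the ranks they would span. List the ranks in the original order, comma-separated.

3, 4, 1.5, 7.5, 1.5, 5.5, 5.5, 7.5

Sorted (ascending): 11.14, 11.14, 11.25, 11.96, 12.39, 12.39, 13.71, 13.71
The 2 values of 11.14 occupy positions 1–2 → average rank (1+2)/2 = 1.5.
The 2 values of 12.39 occupy positions 5–6 → average rank (5+6)/2 = 5.5.
The 2 values of 13.71 occupy positions 7–8 → average rank (7+8)/2 = 7.5.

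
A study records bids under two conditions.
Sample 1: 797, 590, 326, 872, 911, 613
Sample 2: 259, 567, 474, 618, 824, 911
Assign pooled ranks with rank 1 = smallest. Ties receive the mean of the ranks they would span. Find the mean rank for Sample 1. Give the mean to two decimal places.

7.08

Sorted (ascending): 259, 326, 474, 567, 590, 613, 618, 797, 824, 872, 911, 911
The 2 values of 911 occupy positions 11–12 → average rank (11+12)/2 = 11.5.
Sample 1 values → pooled ranks: 797→8, 590→5, 326→2, 872→10, 911→11.5, 613→6
Mean rank = (8 + 5 + 2 + 10 + 11.5 + 6) / 6 = 7.08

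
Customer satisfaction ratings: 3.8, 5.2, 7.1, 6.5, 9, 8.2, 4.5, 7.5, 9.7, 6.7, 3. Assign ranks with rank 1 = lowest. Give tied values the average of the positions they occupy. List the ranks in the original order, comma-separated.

Sorted (ascending): 3, 3.8, 4.5, 5.2, 6.5, 6.7, 7.1, 7.5, 8.2, 9, 9.7
No ties — each value takes its position as its rank.

2, 4, 7, 5, 10, 9, 3, 8, 11, 6, 1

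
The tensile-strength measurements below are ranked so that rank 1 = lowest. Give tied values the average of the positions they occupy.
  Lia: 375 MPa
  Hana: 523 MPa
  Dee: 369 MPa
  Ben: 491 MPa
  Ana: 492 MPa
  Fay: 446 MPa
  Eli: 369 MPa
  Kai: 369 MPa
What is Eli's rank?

2

Sorted (ascending): 369, 369, 369, 375, 446, 491, 492, 523
The 3 values of 369 occupy positions 1–3 → average rank 2.
Eli has value 369 MPa → rank 2.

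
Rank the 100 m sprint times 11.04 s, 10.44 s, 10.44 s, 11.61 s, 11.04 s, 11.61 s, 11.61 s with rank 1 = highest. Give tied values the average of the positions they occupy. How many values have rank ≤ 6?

Sorted (descending): 11.61, 11.61, 11.61, 11.04, 11.04, 10.44, 10.44
The 3 values of 11.61 occupy positions 1–3 → average rank 2.
The 2 values of 11.04 occupy positions 4–5 → average rank (4+5)/2 = 4.5.
The 2 values of 10.44 occupy positions 6–7 → average rank (6+7)/2 = 6.5.
Ranks ≤ 6: {2, 2, 2, 4.5, 4.5} → 5 values.

5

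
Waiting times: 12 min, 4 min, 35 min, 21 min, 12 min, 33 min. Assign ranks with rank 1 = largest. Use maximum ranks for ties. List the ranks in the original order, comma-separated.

Sorted (descending): 35, 33, 21, 12, 12, 4
The 2 values of 12 occupy positions 4–5 → each gets rank 5.

5, 6, 1, 3, 5, 2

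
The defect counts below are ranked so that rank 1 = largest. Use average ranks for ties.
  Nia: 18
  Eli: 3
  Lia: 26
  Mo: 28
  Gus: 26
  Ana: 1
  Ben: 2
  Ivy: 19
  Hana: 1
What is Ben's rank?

7

Sorted (descending): 28, 26, 26, 19, 18, 3, 2, 1, 1
The 2 values of 26 occupy positions 2–3 → average rank (2+3)/2 = 2.5.
The 2 values of 1 occupy positions 8–9 → average rank (8+9)/2 = 8.5.
Ben has value 2 → rank 7.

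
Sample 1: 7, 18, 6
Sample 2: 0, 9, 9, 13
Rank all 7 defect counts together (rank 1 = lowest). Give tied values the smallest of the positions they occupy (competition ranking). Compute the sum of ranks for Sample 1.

Sorted (ascending): 0, 6, 7, 9, 9, 13, 18
The 2 values of 9 occupy positions 4–5 → each gets rank 4.
Sample 1 values → pooled ranks: 7→3, 18→7, 6→2
Rank sum = 3 + 7 + 2 = 12

12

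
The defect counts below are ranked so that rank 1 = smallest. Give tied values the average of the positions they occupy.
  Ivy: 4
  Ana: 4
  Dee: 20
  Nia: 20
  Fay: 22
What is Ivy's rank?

1.5

Sorted (ascending): 4, 4, 20, 20, 22
The 2 values of 4 occupy positions 1–2 → average rank (1+2)/2 = 1.5.
The 2 values of 20 occupy positions 3–4 → average rank (3+4)/2 = 3.5.
Ivy has value 4 → rank 1.5.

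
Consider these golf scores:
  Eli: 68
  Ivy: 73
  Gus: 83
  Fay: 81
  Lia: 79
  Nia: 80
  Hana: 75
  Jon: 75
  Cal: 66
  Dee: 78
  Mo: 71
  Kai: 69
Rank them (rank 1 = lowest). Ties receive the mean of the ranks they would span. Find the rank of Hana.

6.5

Sorted (ascending): 66, 68, 69, 71, 73, 75, 75, 78, 79, 80, 81, 83
The 2 values of 75 occupy positions 6–7 → average rank (6+7)/2 = 6.5.
Hana has value 75 → rank 6.5.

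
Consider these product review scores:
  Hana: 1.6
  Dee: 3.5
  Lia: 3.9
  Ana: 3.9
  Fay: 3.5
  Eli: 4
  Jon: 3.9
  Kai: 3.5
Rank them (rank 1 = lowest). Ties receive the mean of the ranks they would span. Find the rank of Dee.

Sorted (ascending): 1.6, 3.5, 3.5, 3.5, 3.9, 3.9, 3.9, 4
The 3 values of 3.5 occupy positions 2–4 → average rank 3.
The 3 values of 3.9 occupy positions 5–7 → average rank 6.
Dee has value 3.5 → rank 3.

3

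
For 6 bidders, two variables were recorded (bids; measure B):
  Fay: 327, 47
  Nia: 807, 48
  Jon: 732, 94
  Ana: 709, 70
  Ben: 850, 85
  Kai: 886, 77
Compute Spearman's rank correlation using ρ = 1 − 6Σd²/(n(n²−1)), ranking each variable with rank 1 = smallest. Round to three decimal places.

Ranks of variable 1: 1, 4, 3, 2, 5, 6
Ranks of variable 2: 1, 2, 6, 3, 5, 4
d = r₁ − r₂: 0, 2, -3, -1, 0, 2
d²: 0, 4, 9, 1, 0, 4; Σd² = 18
ρ = 1 − 6·18/(6·35) = 1 − 108/210 = 0.486

0.486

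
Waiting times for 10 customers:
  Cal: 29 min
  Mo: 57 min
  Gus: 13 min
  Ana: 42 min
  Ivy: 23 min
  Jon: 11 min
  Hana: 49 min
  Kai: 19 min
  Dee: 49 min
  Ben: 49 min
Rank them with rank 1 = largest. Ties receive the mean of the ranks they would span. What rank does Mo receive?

1

Sorted (descending): 57, 49, 49, 49, 42, 29, 23, 19, 13, 11
The 3 values of 49 occupy positions 2–4 → average rank 3.
Mo has value 57 min → rank 1.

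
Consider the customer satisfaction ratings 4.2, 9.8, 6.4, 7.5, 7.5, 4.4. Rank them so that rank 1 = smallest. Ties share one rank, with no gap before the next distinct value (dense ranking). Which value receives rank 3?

Sorted (ascending): 4.2, 4.4, 6.4, 7.5, 7.5, 9.8
The 2 values of 7.5 share dense rank 4.
Remaining distinct values take the next consecutive integers.
Rank 3 → value 6.4.

6.4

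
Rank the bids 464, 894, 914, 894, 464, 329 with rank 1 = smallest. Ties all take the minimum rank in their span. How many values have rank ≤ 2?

Sorted (ascending): 329, 464, 464, 894, 894, 914
The 2 values of 464 occupy positions 2–3 → each gets rank 2.
The 2 values of 894 occupy positions 4–5 → each gets rank 4.
Ranks ≤ 2: {1, 2, 2} → 3 values.

3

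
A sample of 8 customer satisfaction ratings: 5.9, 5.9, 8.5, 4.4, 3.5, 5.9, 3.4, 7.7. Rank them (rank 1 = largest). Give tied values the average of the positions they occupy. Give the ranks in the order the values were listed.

4, 4, 1, 6, 7, 4, 8, 2

Sorted (descending): 8.5, 7.7, 5.9, 5.9, 5.9, 4.4, 3.5, 3.4
The 3 values of 5.9 occupy positions 3–5 → average rank 4.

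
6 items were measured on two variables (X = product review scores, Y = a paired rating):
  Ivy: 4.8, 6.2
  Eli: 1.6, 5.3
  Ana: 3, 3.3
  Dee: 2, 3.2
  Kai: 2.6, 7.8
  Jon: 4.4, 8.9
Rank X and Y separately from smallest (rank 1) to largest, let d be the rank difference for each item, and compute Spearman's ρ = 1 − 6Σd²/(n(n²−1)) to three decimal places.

0.486

Ranks of variable 1: 6, 1, 4, 2, 3, 5
Ranks of variable 2: 4, 3, 2, 1, 5, 6
d = r₁ − r₂: 2, -2, 2, 1, -2, -1
d²: 4, 4, 4, 1, 4, 1; Σd² = 18
ρ = 1 − 6·18/(6·35) = 1 − 108/210 = 0.486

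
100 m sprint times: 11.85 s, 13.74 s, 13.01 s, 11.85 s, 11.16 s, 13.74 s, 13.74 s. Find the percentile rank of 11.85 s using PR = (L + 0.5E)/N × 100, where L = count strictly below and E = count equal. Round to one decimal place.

28.6

N = 7.
Strictly below 11.85: 1. Equal to 11.85: 2.
PR = (1 + 0.5·2)/7 × 100 = 28.6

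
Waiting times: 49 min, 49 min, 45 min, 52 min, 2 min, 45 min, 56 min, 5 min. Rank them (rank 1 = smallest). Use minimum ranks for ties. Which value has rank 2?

5

Sorted (ascending): 2, 5, 45, 45, 49, 49, 52, 56
The 2 values of 45 occupy positions 3–4 → each gets rank 3.
The 2 values of 49 occupy positions 5–6 → each gets rank 5.
Rank 2 → value 5.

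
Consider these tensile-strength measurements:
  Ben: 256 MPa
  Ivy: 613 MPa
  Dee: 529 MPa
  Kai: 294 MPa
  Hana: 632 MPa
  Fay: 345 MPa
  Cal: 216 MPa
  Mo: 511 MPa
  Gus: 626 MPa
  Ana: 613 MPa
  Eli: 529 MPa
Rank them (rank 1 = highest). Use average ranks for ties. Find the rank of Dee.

5.5

Sorted (descending): 632, 626, 613, 613, 529, 529, 511, 345, 294, 256, 216
The 2 values of 613 occupy positions 3–4 → average rank (3+4)/2 = 3.5.
The 2 values of 529 occupy positions 5–6 → average rank (5+6)/2 = 5.5.
Dee has value 529 MPa → rank 5.5.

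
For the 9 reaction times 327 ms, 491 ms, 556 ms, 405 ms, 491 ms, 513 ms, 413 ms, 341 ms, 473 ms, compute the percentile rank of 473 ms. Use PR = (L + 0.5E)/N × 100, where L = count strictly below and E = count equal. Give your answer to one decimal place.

50.0

N = 9.
Strictly below 473: 4. Equal to 473: 1.
PR = (4 + 0.5·1)/9 × 100 = 50.0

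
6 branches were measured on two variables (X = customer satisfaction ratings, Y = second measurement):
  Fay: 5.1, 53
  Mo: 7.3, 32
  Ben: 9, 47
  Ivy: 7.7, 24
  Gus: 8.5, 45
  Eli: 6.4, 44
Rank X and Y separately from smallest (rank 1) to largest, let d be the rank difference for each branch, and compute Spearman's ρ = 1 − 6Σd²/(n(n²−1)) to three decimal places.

Ranks of variable 1: 1, 3, 6, 4, 5, 2
Ranks of variable 2: 6, 2, 5, 1, 4, 3
d = r₁ − r₂: -5, 1, 1, 3, 1, -1
d²: 25, 1, 1, 9, 1, 1; Σd² = 38
ρ = 1 − 6·38/(6·35) = 1 − 228/210 = -0.086

-0.086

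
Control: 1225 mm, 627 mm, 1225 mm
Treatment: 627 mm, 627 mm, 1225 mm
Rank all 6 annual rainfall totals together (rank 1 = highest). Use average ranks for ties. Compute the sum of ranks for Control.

9

Sorted (descending): 1225, 1225, 1225, 627, 627, 627
The 3 values of 1225 occupy positions 1–3 → average rank 2.
The 3 values of 627 occupy positions 4–6 → average rank 5.
Control values → pooled ranks: 1225→2, 627→5, 1225→2
Rank sum = 2 + 5 + 2 = 9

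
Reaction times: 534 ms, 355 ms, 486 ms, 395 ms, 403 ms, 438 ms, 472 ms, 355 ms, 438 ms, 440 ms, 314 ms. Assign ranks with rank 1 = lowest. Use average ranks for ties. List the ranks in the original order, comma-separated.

Sorted (ascending): 314, 355, 355, 395, 403, 438, 438, 440, 472, 486, 534
The 2 values of 355 occupy positions 2–3 → average rank (2+3)/2 = 2.5.
The 2 values of 438 occupy positions 6–7 → average rank (6+7)/2 = 6.5.

11, 2.5, 10, 4, 5, 6.5, 9, 2.5, 6.5, 8, 1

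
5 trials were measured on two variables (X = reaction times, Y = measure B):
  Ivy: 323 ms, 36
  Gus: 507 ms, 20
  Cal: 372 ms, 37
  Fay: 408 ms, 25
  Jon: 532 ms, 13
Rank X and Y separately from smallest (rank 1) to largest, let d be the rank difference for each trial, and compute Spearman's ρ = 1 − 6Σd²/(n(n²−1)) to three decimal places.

Ranks of variable 1: 1, 4, 2, 3, 5
Ranks of variable 2: 4, 2, 5, 3, 1
d = r₁ − r₂: -3, 2, -3, 0, 4
d²: 9, 4, 9, 0, 16; Σd² = 38
ρ = 1 − 6·38/(5·24) = 1 − 228/120 = -0.900

-0.900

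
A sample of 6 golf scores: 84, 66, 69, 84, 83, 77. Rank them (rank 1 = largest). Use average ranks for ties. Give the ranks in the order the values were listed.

1.5, 6, 5, 1.5, 3, 4

Sorted (descending): 84, 84, 83, 77, 69, 66
The 2 values of 84 occupy positions 1–2 → average rank (1+2)/2 = 1.5.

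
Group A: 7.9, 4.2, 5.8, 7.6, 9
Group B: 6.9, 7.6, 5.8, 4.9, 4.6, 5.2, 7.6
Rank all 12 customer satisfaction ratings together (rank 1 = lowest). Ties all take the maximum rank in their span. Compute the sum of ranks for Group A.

Sorted (ascending): 4.2, 4.6, 4.9, 5.2, 5.8, 5.8, 6.9, 7.6, 7.6, 7.6, 7.9, 9
The 2 values of 5.8 occupy positions 5–6 → each gets rank 6.
The 3 values of 7.6 occupy positions 8–10 → each gets rank 10.
Group A values → pooled ranks: 7.9→11, 4.2→1, 5.8→6, 7.6→10, 9→12
Rank sum = 11 + 1 + 6 + 10 + 12 = 40

40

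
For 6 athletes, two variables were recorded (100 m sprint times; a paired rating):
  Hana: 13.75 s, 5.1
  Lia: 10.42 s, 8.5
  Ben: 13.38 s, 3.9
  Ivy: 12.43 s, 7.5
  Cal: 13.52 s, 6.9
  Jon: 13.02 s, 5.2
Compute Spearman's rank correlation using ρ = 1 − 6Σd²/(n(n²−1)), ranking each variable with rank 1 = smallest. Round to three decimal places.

Ranks of variable 1: 6, 1, 4, 2, 5, 3
Ranks of variable 2: 2, 6, 1, 5, 4, 3
d = r₁ − r₂: 4, -5, 3, -3, 1, 0
d²: 16, 25, 9, 9, 1, 0; Σd² = 60
ρ = 1 − 6·60/(6·35) = 1 − 360/210 = -0.714

-0.714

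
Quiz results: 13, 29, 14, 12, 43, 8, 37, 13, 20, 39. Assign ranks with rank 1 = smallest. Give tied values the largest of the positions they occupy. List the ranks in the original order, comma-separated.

Sorted (ascending): 8, 12, 13, 13, 14, 20, 29, 37, 39, 43
The 2 values of 13 occupy positions 3–4 → each gets rank 4.

4, 7, 5, 2, 10, 1, 8, 4, 6, 9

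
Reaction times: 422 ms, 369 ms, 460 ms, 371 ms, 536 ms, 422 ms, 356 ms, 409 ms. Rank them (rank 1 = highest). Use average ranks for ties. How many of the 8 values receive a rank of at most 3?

Sorted (descending): 536, 460, 422, 422, 409, 371, 369, 356
The 2 values of 422 occupy positions 3–4 → average rank (3+4)/2 = 3.5.
Ranks ≤ 3: {1, 2} → 2 values.

2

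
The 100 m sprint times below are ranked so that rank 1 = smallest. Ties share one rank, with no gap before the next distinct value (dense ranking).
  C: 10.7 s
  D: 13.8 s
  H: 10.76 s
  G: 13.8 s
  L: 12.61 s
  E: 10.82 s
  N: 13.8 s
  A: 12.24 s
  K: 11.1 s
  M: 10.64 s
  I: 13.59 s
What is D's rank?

9

Sorted (ascending): 10.64, 10.7, 10.76, 10.82, 11.1, 12.24, 12.61, 13.59, 13.8, 13.8, 13.8
The 3 values of 13.8 share dense rank 9.
Remaining distinct values take the next consecutive integers.
D has value 13.8 s → rank 9.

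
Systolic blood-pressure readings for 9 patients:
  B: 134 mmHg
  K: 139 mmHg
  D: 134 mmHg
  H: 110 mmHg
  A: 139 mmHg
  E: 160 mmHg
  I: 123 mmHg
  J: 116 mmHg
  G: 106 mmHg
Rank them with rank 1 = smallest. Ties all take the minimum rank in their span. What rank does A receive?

7

Sorted (ascending): 106, 110, 116, 123, 134, 134, 139, 139, 160
The 2 values of 134 occupy positions 5–6 → each gets rank 5.
The 2 values of 139 occupy positions 7–8 → each gets rank 7.
A has value 139 mmHg → rank 7.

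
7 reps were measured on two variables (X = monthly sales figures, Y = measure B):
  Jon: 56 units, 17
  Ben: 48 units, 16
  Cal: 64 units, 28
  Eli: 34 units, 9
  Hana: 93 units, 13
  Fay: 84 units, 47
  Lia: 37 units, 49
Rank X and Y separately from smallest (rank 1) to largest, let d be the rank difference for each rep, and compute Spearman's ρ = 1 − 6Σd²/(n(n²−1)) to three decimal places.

Ranks of variable 1: 4, 3, 5, 1, 7, 6, 2
Ranks of variable 2: 4, 3, 5, 1, 2, 6, 7
d = r₁ − r₂: 0, 0, 0, 0, 5, 0, -5
d²: 0, 0, 0, 0, 25, 0, 25; Σd² = 50
ρ = 1 − 6·50/(7·48) = 1 − 300/336 = 0.107

0.107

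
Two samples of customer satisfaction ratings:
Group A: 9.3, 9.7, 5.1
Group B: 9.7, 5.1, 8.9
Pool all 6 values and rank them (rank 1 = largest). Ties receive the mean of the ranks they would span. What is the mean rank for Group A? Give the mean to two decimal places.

3.33

Sorted (descending): 9.7, 9.7, 9.3, 8.9, 5.1, 5.1
The 2 values of 9.7 occupy positions 1–2 → average rank (1+2)/2 = 1.5.
The 2 values of 5.1 occupy positions 5–6 → average rank (5+6)/2 = 5.5.
Group A values → pooled ranks: 9.3→3, 9.7→1.5, 5.1→5.5
Mean rank = (3 + 1.5 + 5.5) / 3 = 3.33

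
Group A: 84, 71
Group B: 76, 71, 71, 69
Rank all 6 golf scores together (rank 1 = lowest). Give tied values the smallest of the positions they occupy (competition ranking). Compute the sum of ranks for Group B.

10

Sorted (ascending): 69, 71, 71, 71, 76, 84
The 3 values of 71 occupy positions 2–4 → each gets rank 2.
Group B values → pooled ranks: 76→5, 71→2, 71→2, 69→1
Rank sum = 5 + 2 + 2 + 1 = 10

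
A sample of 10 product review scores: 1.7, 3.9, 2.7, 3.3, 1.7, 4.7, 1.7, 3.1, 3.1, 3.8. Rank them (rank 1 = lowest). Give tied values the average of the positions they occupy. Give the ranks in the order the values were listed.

2, 9, 4, 7, 2, 10, 2, 5.5, 5.5, 8

Sorted (ascending): 1.7, 1.7, 1.7, 2.7, 3.1, 3.1, 3.3, 3.8, 3.9, 4.7
The 3 values of 1.7 occupy positions 1–3 → average rank 2.
The 2 values of 3.1 occupy positions 5–6 → average rank (5+6)/2 = 5.5.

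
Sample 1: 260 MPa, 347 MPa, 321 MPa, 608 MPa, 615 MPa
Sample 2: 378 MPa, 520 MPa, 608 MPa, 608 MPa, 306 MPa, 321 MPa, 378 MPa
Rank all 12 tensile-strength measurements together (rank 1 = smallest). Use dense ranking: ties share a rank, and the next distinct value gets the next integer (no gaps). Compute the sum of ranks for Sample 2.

35

Sorted (ascending): 260, 306, 321, 321, 347, 378, 378, 520, 608, 608, 608, 615
The 2 values of 321 share dense rank 3.
The 2 values of 378 share dense rank 5.
The 3 values of 608 share dense rank 7.
Remaining distinct values take the next consecutive integers.
Sample 2 values → pooled ranks: 378→5, 520→6, 608→7, 608→7, 306→2, 321→3, 378→5
Rank sum = 5 + 6 + 7 + 7 + 2 + 3 + 5 = 35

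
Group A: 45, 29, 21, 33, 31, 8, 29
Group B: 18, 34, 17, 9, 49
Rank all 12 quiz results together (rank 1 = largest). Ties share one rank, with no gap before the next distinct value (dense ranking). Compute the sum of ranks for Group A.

Sorted (descending): 49, 45, 34, 33, 31, 29, 29, 21, 18, 17, 9, 8
The 2 values of 29 share dense rank 6.
Remaining distinct values take the next consecutive integers.
Group A values → pooled ranks: 45→2, 29→6, 21→7, 33→4, 31→5, 8→11, 29→6
Rank sum = 2 + 6 + 7 + 4 + 5 + 11 + 6 = 41

41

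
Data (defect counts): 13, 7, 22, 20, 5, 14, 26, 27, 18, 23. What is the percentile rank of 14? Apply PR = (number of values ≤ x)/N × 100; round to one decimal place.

N = 10.
Strictly below 14: 3. Equal to 14: 1.
PR = 4/10 × 100 = 40.0

40.0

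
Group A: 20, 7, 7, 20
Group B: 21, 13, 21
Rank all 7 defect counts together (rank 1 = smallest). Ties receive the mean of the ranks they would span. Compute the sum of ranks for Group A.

Sorted (ascending): 7, 7, 13, 20, 20, 21, 21
The 2 values of 7 occupy positions 1–2 → average rank (1+2)/2 = 1.5.
The 2 values of 20 occupy positions 4–5 → average rank (4+5)/2 = 4.5.
The 2 values of 21 occupy positions 6–7 → average rank (6+7)/2 = 6.5.
Group A values → pooled ranks: 20→4.5, 7→1.5, 7→1.5, 20→4.5
Rank sum = 4.5 + 1.5 + 1.5 + 4.5 = 12

12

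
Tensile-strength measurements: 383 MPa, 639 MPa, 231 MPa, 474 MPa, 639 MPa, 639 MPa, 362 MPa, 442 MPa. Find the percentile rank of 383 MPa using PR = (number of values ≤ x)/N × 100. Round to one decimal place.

N = 8.
Strictly below 383: 2. Equal to 383: 1.
PR = 3/8 × 100 = 37.5

37.5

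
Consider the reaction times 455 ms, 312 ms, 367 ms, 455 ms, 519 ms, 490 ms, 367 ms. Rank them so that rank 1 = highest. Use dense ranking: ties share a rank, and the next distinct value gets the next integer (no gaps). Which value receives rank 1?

519

Sorted (descending): 519, 490, 455, 455, 367, 367, 312
The 2 values of 455 share dense rank 3.
The 2 values of 367 share dense rank 4.
Remaining distinct values take the next consecutive integers.
Rank 1 → value 519.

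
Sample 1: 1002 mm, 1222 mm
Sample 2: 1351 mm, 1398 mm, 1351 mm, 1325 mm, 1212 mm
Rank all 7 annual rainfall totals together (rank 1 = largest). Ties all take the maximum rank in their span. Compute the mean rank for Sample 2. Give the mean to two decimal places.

Sorted (descending): 1398, 1351, 1351, 1325, 1222, 1212, 1002
The 2 values of 1351 occupy positions 2–3 → each gets rank 3.
Sample 2 values → pooled ranks: 1351→3, 1398→1, 1351→3, 1325→4, 1212→6
Mean rank = (3 + 1 + 3 + 4 + 6) / 5 = 3.40

3.40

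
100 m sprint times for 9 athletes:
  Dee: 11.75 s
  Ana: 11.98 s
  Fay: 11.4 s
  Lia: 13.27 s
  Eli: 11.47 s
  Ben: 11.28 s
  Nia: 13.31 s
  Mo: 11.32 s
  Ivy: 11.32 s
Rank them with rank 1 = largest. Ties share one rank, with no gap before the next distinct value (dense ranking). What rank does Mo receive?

7

Sorted (descending): 13.31, 13.27, 11.98, 11.75, 11.47, 11.4, 11.32, 11.32, 11.28
The 2 values of 11.32 share dense rank 7.
Remaining distinct values take the next consecutive integers.
Mo has value 11.32 s → rank 7.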